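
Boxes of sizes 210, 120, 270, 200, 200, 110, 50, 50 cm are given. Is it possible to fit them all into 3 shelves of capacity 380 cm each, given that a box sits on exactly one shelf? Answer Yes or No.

Total = 1210 cm; ⌈1210/380⌉ = 4.
At least 4 shelves are required, but only 3 are allowed.

No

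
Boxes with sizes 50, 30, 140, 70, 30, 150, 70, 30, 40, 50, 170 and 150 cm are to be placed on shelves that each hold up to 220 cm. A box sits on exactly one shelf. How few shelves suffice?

5

Total = 170 + 150 + 150 + 140 + 70 + 70 + 50 + 50 + 40 + 30 + 30 + 30 = 980 cm.
Lower bound: ⌈980/220⌉ = 5 shelves.
A packing using 5 shelves:
  shelf 1: 170 + 50 = 220
  shelf 2: 150 + 70 = 220
  shelf 3: 150 + 70 = 220
  shelf 4: 140 + 50 + 30 = 220
  shelf 5: 40 + 30 + 30 = 100
This matches the lower bound, so 5 is optimal.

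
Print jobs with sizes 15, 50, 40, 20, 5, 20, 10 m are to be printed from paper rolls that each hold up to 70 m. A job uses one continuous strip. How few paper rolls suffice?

3

Total = 50 + 40 + 20 + 20 + 15 + 10 + 5 = 160 m.
Lower bound: ⌈160/70⌉ = 3 paper rolls.
A packing using 3 paper rolls:
  roll 1: 50 + 20 = 70
  roll 2: 40 + 20 + 10 = 70
  roll 3: 15 + 5 = 20
This matches the lower bound, so 3 is optimal.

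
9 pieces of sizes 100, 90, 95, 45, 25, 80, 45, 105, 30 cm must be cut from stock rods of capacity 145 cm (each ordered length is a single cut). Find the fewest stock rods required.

Total = 105 + 100 + 95 + 90 + 80 + 45 + 45 + 30 + 25 = 615 cm.
Lower bound: ⌈615/145⌉ = 5 stock rods.
A packing using 5 stock rods:
  stock rod 1: 105 + 30 = 135
  stock rod 2: 100 + 45 = 145
  stock rod 3: 95 + 45 = 140
  stock rod 4: 90 + 25 = 115
  stock rod 5: 80 = 80
This matches the lower bound, so 5 is optimal.

5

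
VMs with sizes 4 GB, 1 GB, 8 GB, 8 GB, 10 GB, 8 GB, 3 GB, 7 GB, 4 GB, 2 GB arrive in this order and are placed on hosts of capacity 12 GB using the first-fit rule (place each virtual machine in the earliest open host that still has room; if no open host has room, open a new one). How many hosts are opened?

  4 → host 1 (new)  [load 4/12]
  1 → host 1  [load 5/12]
  8 → host 2 (new)  [load 8/12]
  8 → host 3 (new)  [load 8/12]
  10 → host 4 (new)  [load 10/12]
  8 → host 5 (new)  [load 8/12]
  3 → host 1  [load 8/12]
  7 → host 6 (new)  [load 7/12]
  4 → host 1  [load 12/12]
  2 → host 2  [load 10/12]
6 hosts opened.

6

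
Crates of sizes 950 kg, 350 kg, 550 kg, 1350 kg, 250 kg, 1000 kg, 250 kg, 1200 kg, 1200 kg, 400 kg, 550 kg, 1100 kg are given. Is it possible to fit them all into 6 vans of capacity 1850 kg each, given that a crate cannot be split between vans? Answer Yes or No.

Yes

A valid assignment using 6 vans:
  van 1: 1350 + 400 = 1750
  van 2: 1200 + 550 = 1750
  van 3: 1200 + 550 = 1750
  van 4: 1100 + 350 + 250 = 1700
  van 5: 1000 + 250 = 1250
  van 6: 950 = 950
Every load is within 1850 kg, so 6 vans suffice.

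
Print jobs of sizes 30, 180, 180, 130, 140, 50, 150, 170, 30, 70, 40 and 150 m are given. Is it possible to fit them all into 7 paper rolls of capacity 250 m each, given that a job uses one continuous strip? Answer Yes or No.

Yes

A valid assignment using 7 paper rolls:
  roll 1: 180 + 70 = 250
  roll 2: 180 + 50 = 230
  roll 3: 170 + 40 + 30 = 240
  roll 4: 150 + 30 = 180
  roll 5: 150 = 150
  roll 6: 140 = 140
  roll 7: 130 = 130
Every load is within 250 m, so 7 paper rolls suffice.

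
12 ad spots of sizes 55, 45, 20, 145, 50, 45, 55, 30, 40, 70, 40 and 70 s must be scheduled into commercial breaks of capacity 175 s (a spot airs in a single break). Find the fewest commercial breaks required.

4

Total = 145 + 70 + 70 + 55 + 55 + 50 + 45 + 45 + 40 + 40 + 30 + 20 = 665 s.
Lower bound: ⌈665/175⌉ = 4 commercial breaks.
A packing using 4 commercial breaks:
  break 1: 145 + 30 = 175
  break 2: 70 + 70 + 20 = 160
  break 3: 55 + 55 + 50 = 160
  break 4: 45 + 45 + 40 + 40 = 170
This matches the lower bound, so 4 is optimal.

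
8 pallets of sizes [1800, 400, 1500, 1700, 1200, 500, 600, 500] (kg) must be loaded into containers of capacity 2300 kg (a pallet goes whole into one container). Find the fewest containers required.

4

Total = 1800 + 1700 + 1500 + 1200 + 600 + 500 + 500 + 400 = 8200 kg.
Lower bound: ⌈8200/2300⌉ = 4 containers.
A packing using 4 containers:
  container 1: 1800 + 500 = 2300
  container 2: 1700 + 600 = 2300
  container 3: 1500 + 500 = 2000
  container 4: 1200 + 400 = 1600
This matches the lower bound, so 4 is optimal.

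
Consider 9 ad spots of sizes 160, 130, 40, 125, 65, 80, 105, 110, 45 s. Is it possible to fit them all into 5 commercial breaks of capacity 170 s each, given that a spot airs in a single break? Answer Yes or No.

Total = 860 s; ⌈860/170⌉ = 6.
At least 6 commercial breaks are required, but only 5 are allowed.

No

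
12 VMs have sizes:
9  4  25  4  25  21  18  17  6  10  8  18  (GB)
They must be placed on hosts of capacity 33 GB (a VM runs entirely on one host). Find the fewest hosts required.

6

Total = 25 + 25 + 21 + 18 + 18 + 17 + 10 + 9 + 8 + 6 + 4 + 4 = 165 GB.
Lower bound: ⌈165/33⌉ = 5 hosts.
Also, 6 VMs each exceed 33/2 GB, and no two of those can share a host, so at least 6 hosts are needed.
A packing using 6 hosts:
  host 1: 25 + 8 = 33
  host 2: 25 + 6 = 31
  host 3: 21 + 10 = 31
  host 4: 18 + 9 + 4 = 31
  host 5: 18 + 4 = 22
  host 6: 17 = 17
This matches the lower bound, so 6 is optimal.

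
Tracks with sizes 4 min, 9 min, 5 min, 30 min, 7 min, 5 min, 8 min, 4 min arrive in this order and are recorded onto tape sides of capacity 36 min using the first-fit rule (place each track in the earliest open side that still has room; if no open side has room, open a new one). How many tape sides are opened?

3

  4 → side 1 (new)  [load 4/36]
  9 → side 1  [load 13/36]
  5 → side 1  [load 18/36]
  30 → side 2 (new)  [load 30/36]
  7 → side 1  [load 25/36]
  5 → side 1  [load 30/36]
  8 → side 3 (new)  [load 8/36]
  4 → side 1  [load 34/36]
3 tape sides opened.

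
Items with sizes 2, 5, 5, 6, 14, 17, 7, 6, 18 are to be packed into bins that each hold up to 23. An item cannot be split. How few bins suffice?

4

Total = 18 + 17 + 14 + 7 + 6 + 6 + 5 + 5 + 2 = 80.
Lower bound: ⌈80/23⌉ = 4 bins.
A packing using 4 bins:
  bin 1: 18 + 5 = 23
  bin 2: 17 + 6 = 23
  bin 3: 14 + 7 + 2 = 23
  bin 4: 6 + 5 = 11
This matches the lower bound, so 4 is optimal.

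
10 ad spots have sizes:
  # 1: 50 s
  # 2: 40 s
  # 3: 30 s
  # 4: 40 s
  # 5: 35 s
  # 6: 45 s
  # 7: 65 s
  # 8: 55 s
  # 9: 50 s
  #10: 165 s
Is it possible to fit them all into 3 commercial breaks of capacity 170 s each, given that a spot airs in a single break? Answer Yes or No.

No

Total = 575 s; ⌈575/170⌉ = 4.
At least 4 commercial breaks are required, but only 3 are allowed.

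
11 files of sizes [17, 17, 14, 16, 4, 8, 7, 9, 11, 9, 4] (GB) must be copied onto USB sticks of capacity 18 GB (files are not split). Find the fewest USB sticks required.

Total = 17 + 17 + 16 + 14 + 11 + 9 + 9 + 8 + 7 + 4 + 4 = 116 GB.
Lower bound: ⌈116/18⌉ = 7 USB sticks.
A packing using 7 USB sticks:
  USB stick 1: 17 = 17
  USB stick 2: 17 = 17
  USB stick 3: 16 = 16
  USB stick 4: 14 + 4 = 18
  USB stick 5: 11 + 7 = 18
  USB stick 6: 9 + 9 = 18
  USB stick 7: 8 + 4 = 12
This matches the lower bound, so 7 is optimal.

7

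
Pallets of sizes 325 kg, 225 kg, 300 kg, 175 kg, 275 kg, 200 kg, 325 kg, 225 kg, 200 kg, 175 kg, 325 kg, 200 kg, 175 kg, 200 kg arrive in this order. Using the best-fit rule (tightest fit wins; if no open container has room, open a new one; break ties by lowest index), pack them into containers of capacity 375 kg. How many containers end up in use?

11

  325 → container 1 (new)  [load 325/375]
  225 → container 2 (new)  [load 225/375]
  300 → container 3 (new)  [load 300/375]
  175 → container 4 (new)  [load 175/375]
  275 → container 5 (new)  [load 275/375]
  200 → container 4  [load 375/375]
  325 → container 6 (new)  [load 325/375]
  225 → container 7 (new)  [load 225/375]
  200 → container 8 (new)  [load 200/375]
  175 → container 8  [load 375/375]
  325 → container 9 (new)  [load 325/375]
  200 → container 10 (new)  [load 200/375]
  175 → container 10  [load 375/375]
  200 → container 11 (new)  [load 200/375]
11 containers opened.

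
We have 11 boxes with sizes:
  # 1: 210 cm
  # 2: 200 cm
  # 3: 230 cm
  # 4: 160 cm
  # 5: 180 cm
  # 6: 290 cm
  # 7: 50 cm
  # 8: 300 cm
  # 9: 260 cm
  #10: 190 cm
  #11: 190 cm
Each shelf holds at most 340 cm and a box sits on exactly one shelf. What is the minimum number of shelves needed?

Total = 300 + 290 + 260 + 230 + 210 + 200 + 190 + 190 + 180 + 160 + 50 = 2260 cm.
Lower bound: ⌈2260/340⌉ = 7 shelves.
Also, 9 boxes each exceed 170 cm, and no two of those can share a shelf, so at least 9 shelves are needed.
A packing using 9 shelves:
  shelf 1: 300 = 300
  shelf 2: 290 + 50 = 340
  shelf 3: 260 = 260
  shelf 4: 230 = 230
  shelf 5: 210 = 210
  shelf 6: 200 = 200
  shelf 7: 190 = 190
  shelf 8: 190 = 190
  shelf 9: 180 + 160 = 340
This matches the lower bound, so 9 is optimal.

9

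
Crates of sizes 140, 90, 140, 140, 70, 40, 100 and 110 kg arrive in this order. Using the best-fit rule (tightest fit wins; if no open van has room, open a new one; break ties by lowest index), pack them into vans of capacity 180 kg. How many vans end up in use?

  140 → van 1 (new)  [load 140/180]
  90 → van 2 (new)  [load 90/180]
  140 → van 3 (new)  [load 140/180]
  140 → van 4 (new)  [load 140/180]
  70 → van 2  [load 160/180]
  40 → van 1  [load 180/180]
  100 → van 5 (new)  [load 100/180]
  110 → van 6 (new)  [load 110/180]
6 vans opened.

6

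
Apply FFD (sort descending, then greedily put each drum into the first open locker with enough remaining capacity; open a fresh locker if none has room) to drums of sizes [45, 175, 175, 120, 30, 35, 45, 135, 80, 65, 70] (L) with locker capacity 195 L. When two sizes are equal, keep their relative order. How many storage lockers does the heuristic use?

Sorted descending: 175, 175, 135, 120, 80, 70, 65, 45, 45, 35, 30.
  175 → locker 1 (new)  [load 175/195]
  175 → locker 2 (new)  [load 175/195]
  135 → locker 3 (new)  [load 135/195]
  120 → locker 4 (new)  [load 120/195]
  80 → locker 5 (new)  [load 80/195]
  70 → locker 4  [load 190/195]
  65 → locker 5  [load 145/195]
  45 → locker 3  [load 180/195]
  45 → locker 5  [load 190/195]
  35 → locker 6 (new)  [load 35/195]
  30 → locker 6  [load 65/195]
6 storage lockers opened.

6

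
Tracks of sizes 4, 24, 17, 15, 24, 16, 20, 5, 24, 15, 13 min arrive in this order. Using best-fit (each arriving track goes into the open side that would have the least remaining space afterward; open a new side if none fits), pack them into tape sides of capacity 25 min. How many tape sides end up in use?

  4 → side 1 (new)  [load 4/25]
  24 → side 2 (new)  [load 24/25]
  17 → side 1  [load 21/25]
  15 → side 3 (new)  [load 15/25]
  24 → side 4 (new)  [load 24/25]
  16 → side 5 (new)  [load 16/25]
  20 → side 6 (new)  [load 20/25]
  5 → side 6  [load 25/25]
  24 → side 7 (new)  [load 24/25]
  15 → side 8 (new)  [load 15/25]
  13 → side 9 (new)  [load 13/25]
9 tape sides opened.

9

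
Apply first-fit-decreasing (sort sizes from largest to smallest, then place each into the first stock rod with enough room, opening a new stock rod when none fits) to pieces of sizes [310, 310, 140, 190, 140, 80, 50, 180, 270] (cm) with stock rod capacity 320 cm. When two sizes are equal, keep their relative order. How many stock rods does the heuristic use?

6

Sorted descending: 310, 310, 270, 190, 180, 140, 140, 80, 50.
  310 → stock rod 1 (new)  [load 310/320]
  310 → stock rod 2 (new)  [load 310/320]
  270 → stock rod 3 (new)  [load 270/320]
  190 → stock rod 4 (new)  [load 190/320]
  180 → stock rod 5 (new)  [load 180/320]
  140 → stock rod 5  [load 320/320]
  140 → stock rod 6 (new)  [load 140/320]
  80 → stock rod 4  [load 270/320]
  50 → stock rod 3  [load 320/320]
6 stock rods opened.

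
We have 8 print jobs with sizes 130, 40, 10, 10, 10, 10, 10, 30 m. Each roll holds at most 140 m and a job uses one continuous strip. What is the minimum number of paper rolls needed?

Total = 130 + 40 + 30 + 10 + 10 + 10 + 10 + 10 = 250 m.
Lower bound: ⌈250/140⌉ = 2 paper rolls.
A packing using 2 paper rolls:
  roll 1: 130 + 10 = 140
  roll 2: 40 + 30 + 10 + 10 + 10 + 10 = 110
This matches the lower bound, so 2 is optimal.

2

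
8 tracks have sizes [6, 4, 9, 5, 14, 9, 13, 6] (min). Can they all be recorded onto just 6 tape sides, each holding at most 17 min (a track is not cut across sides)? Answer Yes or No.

A valid assignment using 5 tape sides:
  side 1: 14 = 14
  side 2: 13 + 4 = 17
  side 3: 9 + 6 = 15
  side 4: 9 + 6 = 15
  side 5: 5 = 5
That uses only 5 ≤ 6, so 6 tape sides are enough.

Yes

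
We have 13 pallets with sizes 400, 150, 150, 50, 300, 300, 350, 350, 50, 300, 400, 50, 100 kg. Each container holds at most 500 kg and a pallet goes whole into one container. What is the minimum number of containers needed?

7

Total = 400 + 400 + 350 + 350 + 300 + 300 + 300 + 150 + 150 + 100 + 50 + 50 + 50 = 2950 kg.
Lower bound: ⌈2950/500⌉ = 6 containers.
Also, 7 pallets each exceed 250 kg, and no two of those can share a container, so at least 7 containers are needed.
A packing using 7 containers:
  container 1: 400 + 100 = 500
  container 2: 400 + 50 + 50 = 500
  container 3: 350 + 150 = 500
  container 4: 350 + 150 = 500
  container 5: 300 + 50 = 350
  container 6: 300 = 300
  container 7: 300 = 300
This matches the lower bound, so 7 is optimal.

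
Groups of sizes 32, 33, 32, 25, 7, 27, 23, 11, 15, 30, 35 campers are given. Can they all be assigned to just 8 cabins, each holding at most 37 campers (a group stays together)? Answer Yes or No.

No

Total = 270 campers; ⌈270/37⌉ = 8.
The bound of 8 does not rule out 8, but exhaustive search shows no assignment into 8 cabins of capacity 37 campers exists — the minimum is 9.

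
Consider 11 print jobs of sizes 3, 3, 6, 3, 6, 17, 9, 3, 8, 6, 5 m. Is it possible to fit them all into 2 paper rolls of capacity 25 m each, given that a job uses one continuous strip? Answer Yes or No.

Total = 69 m; ⌈69/25⌉ = 3.
At least 3 paper rolls are required, but only 2 are allowed.

No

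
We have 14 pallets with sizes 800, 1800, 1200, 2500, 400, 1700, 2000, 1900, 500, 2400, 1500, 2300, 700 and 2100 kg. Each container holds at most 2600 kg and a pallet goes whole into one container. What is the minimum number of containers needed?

Total = 2500 + 2400 + 2300 + 2100 + 2000 + 1900 + 1800 + 1700 + 1500 + 1200 + 800 + 700 + 500 + 400 = 21800 kg.
Lower bound: ⌈21800/2600⌉ = 9 containers.
A packing using 10 containers:
  container 1: 2500 = 2500
  container 2: 2400 = 2400
  container 3: 2300 = 2300
  container 4: 2100 + 500 = 2600
  container 5: 2000 + 400 = 2400
  container 6: 1900 + 700 = 2600
  container 7: 1800 + 800 = 2600
  container 8: 1700 = 1700
  container 9: 1500 = 1500
  container 10: 1200 = 1200
No arrangement into 9 containers stays within capacity, so 10 is optimal.

10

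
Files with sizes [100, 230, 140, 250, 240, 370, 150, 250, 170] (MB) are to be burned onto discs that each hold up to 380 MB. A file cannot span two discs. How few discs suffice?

6

Total = 370 + 250 + 250 + 240 + 230 + 170 + 150 + 140 + 100 = 1900 MB.
Lower bound: ⌈1900/380⌉ = 5 discs.
A packing using 6 discs:
  disc 1: 370 = 370
  disc 2: 250 + 100 = 350
  disc 3: 250 = 250
  disc 4: 240 + 140 = 380
  disc 5: 230 + 150 = 380
  disc 6: 170 = 170
No arrangement into 5 discs stays within capacity, so 6 is optimal.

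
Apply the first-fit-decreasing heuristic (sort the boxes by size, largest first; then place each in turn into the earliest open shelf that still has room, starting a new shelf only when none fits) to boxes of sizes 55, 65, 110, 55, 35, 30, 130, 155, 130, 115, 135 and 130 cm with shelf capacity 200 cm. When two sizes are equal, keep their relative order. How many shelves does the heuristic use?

7

Sorted descending: 155, 135, 130, 130, 130, 115, 110, 65, 55, 55, 35, 30.
  155 → shelf 1 (new)  [load 155/200]
  135 → shelf 2 (new)  [load 135/200]
  130 → shelf 3 (new)  [load 130/200]
  130 → shelf 4 (new)  [load 130/200]
  130 → shelf 5 (new)  [load 130/200]
  115 → shelf 6 (new)  [load 115/200]
  110 → shelf 7 (new)  [load 110/200]
  65 → shelf 2  [load 200/200]
  55 → shelf 3  [load 185/200]
  55 → shelf 4  [load 185/200]
  35 → shelf 1  [load 190/200]
  30 → shelf 5  [load 160/200]
7 shelves opened.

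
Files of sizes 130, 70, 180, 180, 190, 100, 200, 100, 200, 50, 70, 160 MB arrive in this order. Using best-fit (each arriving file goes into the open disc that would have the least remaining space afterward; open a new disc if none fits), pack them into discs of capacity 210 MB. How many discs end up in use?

  130 → disc 1 (new)  [load 130/210]
  70 → disc 1  [load 200/210]
  180 → disc 2 (new)  [load 180/210]
  180 → disc 3 (new)  [load 180/210]
  190 → disc 4 (new)  [load 190/210]
  100 → disc 5 (new)  [load 100/210]
  200 → disc 6 (new)  [load 200/210]
  100 → disc 5  [load 200/210]
  200 → disc 7 (new)  [load 200/210]
  50 → disc 8 (new)  [load 50/210]
  70 → disc 8  [load 120/210]
  160 → disc 9 (new)  [load 160/210]
9 discs opened.

9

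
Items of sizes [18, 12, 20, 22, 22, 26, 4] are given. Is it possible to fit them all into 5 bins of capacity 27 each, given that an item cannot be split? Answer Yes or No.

No

Total = 124; ⌈124/27⌉ = 5.
The bound of 5 does not rule out 5, but exhaustive search shows no assignment into 5 bins of capacity 27 exists — the minimum is 6.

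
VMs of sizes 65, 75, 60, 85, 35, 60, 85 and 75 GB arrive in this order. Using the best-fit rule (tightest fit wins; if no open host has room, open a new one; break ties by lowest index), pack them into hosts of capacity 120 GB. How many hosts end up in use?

  65 → host 1 (new)  [load 65/120]
  75 → host 2 (new)  [load 75/120]
  60 → host 3 (new)  [load 60/120]
  85 → host 4 (new)  [load 85/120]
  35 → host 4  [load 120/120]
  60 → host 3  [load 120/120]
  85 → host 5 (new)  [load 85/120]
  75 → host 6 (new)  [load 75/120]
6 hosts opened.

6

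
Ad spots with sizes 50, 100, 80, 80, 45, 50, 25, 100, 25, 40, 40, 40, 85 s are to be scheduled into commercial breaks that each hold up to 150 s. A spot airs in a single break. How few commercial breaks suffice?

6

Total = 100 + 100 + 85 + 80 + 80 + 50 + 50 + 45 + 40 + 40 + 40 + 25 + 25 = 760 s.
Lower bound: ⌈760/150⌉ = 6 commercial breaks.
A packing using 6 commercial breaks:
  break 1: 100 + 50 = 150
  break 2: 100 + 50 = 150
  break 3: 85 + 45 = 130
  break 4: 80 + 40 + 25 = 145
  break 5: 80 + 40 + 25 = 145
  break 6: 40 = 40
This matches the lower bound, so 6 is optimal.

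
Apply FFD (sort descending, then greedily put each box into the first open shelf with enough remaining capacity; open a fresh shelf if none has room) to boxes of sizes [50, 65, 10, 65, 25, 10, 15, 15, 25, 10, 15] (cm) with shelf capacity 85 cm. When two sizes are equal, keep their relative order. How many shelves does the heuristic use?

4

Sorted descending: 65, 65, 50, 25, 25, 15, 15, 15, 10, 10, 10.
  65 → shelf 1 (new)  [load 65/85]
  65 → shelf 2 (new)  [load 65/85]
  50 → shelf 3 (new)  [load 50/85]
  25 → shelf 3  [load 75/85]
  25 → shelf 4 (new)  [load 25/85]
  15 → shelf 1  [load 80/85]
  15 → shelf 2  [load 80/85]
  15 → shelf 4  [load 40/85]
  10 → shelf 3  [load 85/85]
  10 → shelf 4  [load 50/85]
  10 → shelf 4  [load 60/85]
4 shelves opened.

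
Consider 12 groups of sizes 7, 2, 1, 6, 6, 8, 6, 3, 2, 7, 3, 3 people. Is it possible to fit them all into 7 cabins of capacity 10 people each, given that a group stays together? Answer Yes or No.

Yes

A valid assignment using 6 cabins:
  cabin 1: 8 + 2 = 10
  cabin 2: 7 + 3 = 10
  cabin 3: 7 + 3 = 10
  cabin 4: 6 + 3 + 1 = 10
  cabin 5: 6 + 2 = 8
  cabin 6: 6 = 6
That uses only 6 ≤ 7, so 7 cabins are enough.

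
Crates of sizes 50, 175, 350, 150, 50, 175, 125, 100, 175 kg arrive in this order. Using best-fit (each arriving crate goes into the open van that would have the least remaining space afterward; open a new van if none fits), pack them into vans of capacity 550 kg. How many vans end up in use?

  50 → van 1 (new)  [load 50/550]
  175 → van 1  [load 225/550]
  350 → van 2 (new)  [load 350/550]
  150 → van 2  [load 500/550]
  50 → van 2  [load 550/550]
  175 → van 1  [load 400/550]
  125 → van 1  [load 525/550]
  100 → van 3 (new)  [load 100/550]
  175 → van 3  [load 275/550]
3 vans opened.

3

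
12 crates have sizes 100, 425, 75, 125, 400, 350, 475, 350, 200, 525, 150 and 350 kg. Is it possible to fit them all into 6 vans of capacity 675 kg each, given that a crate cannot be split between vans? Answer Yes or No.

No

Total = 3525 kg; ⌈3525/675⌉ = 6.
7 crates each exceed half the capacity and cannot share a van, forcing at least 7 vans.
At least 7 vans are required, but only 6 are allowed.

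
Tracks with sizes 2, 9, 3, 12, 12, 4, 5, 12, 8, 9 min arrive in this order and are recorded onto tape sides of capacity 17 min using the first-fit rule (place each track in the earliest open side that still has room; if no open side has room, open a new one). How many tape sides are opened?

5

  2 → side 1 (new)  [load 2/17]
  9 → side 1  [load 11/17]
  3 → side 1  [load 14/17]
  12 → side 2 (new)  [load 12/17]
  12 → side 3 (new)  [load 12/17]
  4 → side 2  [load 16/17]
  5 → side 3  [load 17/17]
  12 → side 4 (new)  [load 12/17]
  8 → side 5 (new)  [load 8/17]
  9 → side 5  [load 17/17]
5 tape sides opened.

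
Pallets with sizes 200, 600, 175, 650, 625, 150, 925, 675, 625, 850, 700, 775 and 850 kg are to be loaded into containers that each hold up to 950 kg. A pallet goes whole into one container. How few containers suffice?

10

Total = 925 + 850 + 850 + 775 + 700 + 675 + 650 + 625 + 625 + 600 + 200 + 175 + 150 = 7800 kg.
Lower bound: ⌈7800/950⌉ = 9 containers.
Also, 10 pallets each exceed 475 kg, and no two of those can share a container, so at least 10 containers are needed.
A packing using 10 containers:
  container 1: 925 = 925
  container 2: 850 = 850
  container 3: 850 = 850
  container 4: 775 + 175 = 950
  container 5: 700 + 200 = 900
  container 6: 675 + 150 = 825
  container 7: 650 = 650
  container 8: 625 = 625
  container 9: 625 = 625
  container 10: 600 = 600
This matches the lower bound, so 10 is optimal.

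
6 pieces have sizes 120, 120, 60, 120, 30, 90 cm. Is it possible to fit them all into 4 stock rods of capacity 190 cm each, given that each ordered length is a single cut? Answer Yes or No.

A valid assignment using 4 stock rods:
  stock rod 1: 120 + 60 = 180
  stock rod 2: 120 + 30 = 150
  stock rod 3: 120 = 120
  stock rod 4: 90 = 90
Every load is within 190 cm, so 4 stock rods suffice.

Yes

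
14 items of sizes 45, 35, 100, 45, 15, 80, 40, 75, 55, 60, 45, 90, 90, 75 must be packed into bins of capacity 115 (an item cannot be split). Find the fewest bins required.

9

Total = 100 + 90 + 90 + 80 + 75 + 75 + 60 + 55 + 45 + 45 + 45 + 40 + 35 + 15 = 850.
Lower bound: ⌈850/115⌉ = 8 bins.
A packing using 9 bins:
  bin 1: 100 + 15 = 115
  bin 2: 90 = 90
  bin 3: 90 = 90
  bin 4: 80 + 35 = 115
  bin 5: 75 + 40 = 115
  bin 6: 75 = 75
  bin 7: 60 + 55 = 115
  bin 8: 45 + 45 = 90
  bin 9: 45 = 45
No arrangement into 8 bins stays within capacity, so 9 is optimal.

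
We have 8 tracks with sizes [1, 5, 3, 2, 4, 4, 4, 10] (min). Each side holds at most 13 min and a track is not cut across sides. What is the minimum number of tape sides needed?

3

Total = 10 + 5 + 4 + 4 + 4 + 3 + 2 + 1 = 33 min.
Lower bound: ⌈33/13⌉ = 3 tape sides.
A packing using 3 tape sides:
  side 1: 10 + 3 = 13
  side 2: 5 + 4 + 4 = 13
  side 3: 4 + 2 + 1 = 7
This matches the lower bound, so 3 is optimal.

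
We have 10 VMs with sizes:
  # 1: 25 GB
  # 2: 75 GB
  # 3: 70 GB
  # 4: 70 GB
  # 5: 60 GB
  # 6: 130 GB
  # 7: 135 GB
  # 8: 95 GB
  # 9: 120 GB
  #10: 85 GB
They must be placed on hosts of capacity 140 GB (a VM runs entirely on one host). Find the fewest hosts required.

7

Total = 135 + 130 + 120 + 95 + 85 + 75 + 70 + 70 + 60 + 25 = 865 GB.
Lower bound: ⌈865/140⌉ = 7 hosts.
A packing using 7 hosts:
  host 1: 135 = 135
  host 2: 130 = 130
  host 3: 120 = 120
  host 4: 95 + 25 = 120
  host 5: 85 = 85
  host 6: 75 + 60 = 135
  host 7: 70 + 70 = 140
This matches the lower bound, so 7 is optimal.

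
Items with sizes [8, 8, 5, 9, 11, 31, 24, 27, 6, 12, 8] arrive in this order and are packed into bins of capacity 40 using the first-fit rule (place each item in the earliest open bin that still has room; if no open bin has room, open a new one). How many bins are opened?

  8 → bin 1 (new)  [load 8/40]
  8 → bin 1  [load 16/40]
  5 → bin 1  [load 21/40]
  9 → bin 1  [load 30/40]
  11 → bin 2 (new)  [load 11/40]
  31 → bin 3 (new)  [load 31/40]
  24 → bin 2  [load 35/40]
  27 → bin 4 (new)  [load 27/40]
  6 → bin 1  [load 36/40]
  12 → bin 4  [load 39/40]
  8 → bin 3  [load 39/40]
4 bins opened.

4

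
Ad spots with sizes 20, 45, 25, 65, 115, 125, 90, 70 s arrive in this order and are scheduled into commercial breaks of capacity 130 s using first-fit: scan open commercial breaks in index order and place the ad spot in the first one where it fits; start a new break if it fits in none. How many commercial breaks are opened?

6

  20 → break 1 (new)  [load 20/130]
  45 → break 1  [load 65/130]
  25 → break 1  [load 90/130]
  65 → break 2 (new)  [load 65/130]
  115 → break 3 (new)  [load 115/130]
  125 → break 4 (new)  [load 125/130]
  90 → break 5 (new)  [load 90/130]
  70 → break 6 (new)  [load 70/130]
6 commercial breaks opened.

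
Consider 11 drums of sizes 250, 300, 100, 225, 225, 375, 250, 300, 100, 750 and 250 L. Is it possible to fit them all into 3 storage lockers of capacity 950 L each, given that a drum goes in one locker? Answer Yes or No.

No

Total = 3125 L; ⌈3125/950⌉ = 4.
At least 4 storage lockers are required, but only 3 are allowed.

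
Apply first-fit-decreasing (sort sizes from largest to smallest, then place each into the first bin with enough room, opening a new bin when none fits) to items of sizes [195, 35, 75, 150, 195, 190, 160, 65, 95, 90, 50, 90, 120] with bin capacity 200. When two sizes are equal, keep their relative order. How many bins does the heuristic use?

Sorted descending: 195, 195, 190, 160, 150, 120, 95, 90, 90, 75, 65, 50, 35.
  195 → bin 1 (new)  [load 195/200]
  195 → bin 2 (new)  [load 195/200]
  190 → bin 3 (new)  [load 190/200]
  160 → bin 4 (new)  [load 160/200]
  150 → bin 5 (new)  [load 150/200]
  120 → bin 6 (new)  [load 120/200]
  95 → bin 7 (new)  [load 95/200]
  90 → bin 7  [load 185/200]
  90 → bin 8 (new)  [load 90/200]
  75 → bin 6  [load 195/200]
  65 → bin 8  [load 155/200]
  50 → bin 5  [load 200/200]
  35 → bin 4  [load 195/200]
8 bins opened.

8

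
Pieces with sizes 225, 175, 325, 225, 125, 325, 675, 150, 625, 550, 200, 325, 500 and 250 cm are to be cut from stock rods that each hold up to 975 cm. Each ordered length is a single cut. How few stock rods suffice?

5

Total = 675 + 625 + 550 + 500 + 325 + 325 + 325 + 250 + 225 + 225 + 200 + 175 + 150 + 125 = 4675 cm.
Lower bound: ⌈4675/975⌉ = 5 stock rods.
A packing using 5 stock rods:
  stock rod 1: 675 + 250 = 925
  stock rod 2: 625 + 325 = 950
  stock rod 3: 550 + 325 = 875
  stock rod 4: 500 + 325 + 150 = 975
  stock rod 5: 225 + 225 + 200 + 175 + 125 = 950
This matches the lower bound, so 5 is optimal.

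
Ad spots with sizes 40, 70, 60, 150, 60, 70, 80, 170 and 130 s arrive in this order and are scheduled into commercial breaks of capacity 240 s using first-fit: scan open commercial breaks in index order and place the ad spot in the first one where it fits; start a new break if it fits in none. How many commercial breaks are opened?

  40 → break 1 (new)  [load 40/240]
  70 → break 1  [load 110/240]
  60 → break 1  [load 170/240]
  150 → break 2 (new)  [load 150/240]
  60 → break 1  [load 230/240]
  70 → break 2  [load 220/240]
  80 → break 3 (new)  [load 80/240]
  170 → break 4 (new)  [load 170/240]
  130 → break 3  [load 210/240]
4 commercial breaks opened.

4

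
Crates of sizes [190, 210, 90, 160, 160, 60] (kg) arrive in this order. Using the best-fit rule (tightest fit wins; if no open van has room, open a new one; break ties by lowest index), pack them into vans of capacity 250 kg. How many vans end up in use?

  190 → van 1 (new)  [load 190/250]
  210 → van 2 (new)  [load 210/250]
  90 → van 3 (new)  [load 90/250]
  160 → van 3  [load 250/250]
  160 → van 4 (new)  [load 160/250]
  60 → van 1  [load 250/250]
4 vans opened.

4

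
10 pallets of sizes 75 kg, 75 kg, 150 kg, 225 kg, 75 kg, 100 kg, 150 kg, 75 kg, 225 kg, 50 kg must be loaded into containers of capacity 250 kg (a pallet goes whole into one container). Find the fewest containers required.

Total = 225 + 225 + 150 + 150 + 100 + 75 + 75 + 75 + 75 + 50 = 1200 kg.
Lower bound: ⌈1200/250⌉ = 5 containers.
A packing using 6 containers:
  container 1: 225 = 225
  container 2: 225 = 225
  container 3: 150 + 100 = 250
  container 4: 150 + 75 = 225
  container 5: 75 + 75 + 75 = 225
  container 6: 50 = 50
No arrangement into 5 containers stays within capacity, so 6 is optimal.

6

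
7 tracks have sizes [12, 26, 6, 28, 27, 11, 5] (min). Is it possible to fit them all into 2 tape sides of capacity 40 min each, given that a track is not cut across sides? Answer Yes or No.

No

Total = 115 min; ⌈115/40⌉ = 3.
At least 3 tape sides are required, but only 2 are allowed.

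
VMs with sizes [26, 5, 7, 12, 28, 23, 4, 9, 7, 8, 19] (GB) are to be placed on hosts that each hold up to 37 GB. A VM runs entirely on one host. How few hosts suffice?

Total = 28 + 26 + 23 + 19 + 12 + 9 + 8 + 7 + 7 + 5 + 4 = 148 GB.
Lower bound: ⌈148/37⌉ = 4 hosts.
A packing using 5 hosts:
  host 1: 28 + 9 = 37
  host 2: 26 + 8 = 34
  host 3: 23 + 12 = 35
  host 4: 19 + 7 + 7 + 4 = 37
  host 5: 5 = 5
No arrangement into 4 hosts stays within capacity, so 5 is optimal.

5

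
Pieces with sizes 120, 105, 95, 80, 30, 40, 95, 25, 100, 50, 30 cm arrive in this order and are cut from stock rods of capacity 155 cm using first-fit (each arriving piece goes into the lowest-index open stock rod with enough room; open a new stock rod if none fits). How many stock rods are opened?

6

  120 → stock rod 1 (new)  [load 120/155]
  105 → stock rod 2 (new)  [load 105/155]
  95 → stock rod 3 (new)  [load 95/155]
  80 → stock rod 4 (new)  [load 80/155]
  30 → stock rod 1  [load 150/155]
  40 → stock rod 2  [load 145/155]
  95 → stock rod 5 (new)  [load 95/155]
  25 → stock rod 3  [load 120/155]
  100 → stock rod 6 (new)  [load 100/155]
  50 → stock rod 4  [load 130/155]
  30 → stock rod 3  [load 150/155]
6 stock rods opened.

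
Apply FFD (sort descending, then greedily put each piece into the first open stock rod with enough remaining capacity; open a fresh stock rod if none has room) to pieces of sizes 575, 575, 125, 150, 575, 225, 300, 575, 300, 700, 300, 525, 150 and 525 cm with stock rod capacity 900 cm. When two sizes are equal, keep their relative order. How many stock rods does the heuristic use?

7

Sorted descending: 700, 575, 575, 575, 575, 525, 525, 300, 300, 300, 225, 150, 150, 125.
  700 → stock rod 1 (new)  [load 700/900]
  575 → stock rod 2 (new)  [load 575/900]
  575 → stock rod 3 (new)  [load 575/900]
  575 → stock rod 4 (new)  [load 575/900]
  575 → stock rod 5 (new)  [load 575/900]
  525 → stock rod 6 (new)  [load 525/900]
  525 → stock rod 7 (new)  [load 525/900]
  300 → stock rod 2  [load 875/900]
  300 → stock rod 3  [load 875/900]
  300 → stock rod 4  [load 875/900]
  225 → stock rod 5  [load 800/900]
  150 → stock rod 1  [load 850/900]
  150 → stock rod 6  [load 675/900]
  125 → stock rod 6  [load 800/900]
7 stock rods opened.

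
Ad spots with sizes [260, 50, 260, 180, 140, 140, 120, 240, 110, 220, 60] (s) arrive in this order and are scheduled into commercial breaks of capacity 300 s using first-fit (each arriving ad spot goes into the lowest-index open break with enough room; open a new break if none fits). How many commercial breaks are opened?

  260 → break 1 (new)  [load 260/300]
  50 → break 2 (new)  [load 50/300]
  260 → break 3 (new)  [load 260/300]
  180 → break 2  [load 230/300]
  140 → break 4 (new)  [load 140/300]
  140 → break 4  [load 280/300]
  120 → break 5 (new)  [load 120/300]
  240 → break 6 (new)  [load 240/300]
  110 → break 5  [load 230/300]
  220 → break 7 (new)  [load 220/300]
  60 → break 2  [load 290/300]
7 commercial breaks opened.

7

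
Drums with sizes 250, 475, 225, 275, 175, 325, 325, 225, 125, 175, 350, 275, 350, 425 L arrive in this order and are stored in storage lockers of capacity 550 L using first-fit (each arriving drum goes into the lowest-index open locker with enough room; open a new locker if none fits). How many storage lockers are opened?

  250 → locker 1 (new)  [load 250/550]
  475 → locker 2 (new)  [load 475/550]
  225 → locker 1  [load 475/550]
  275 → locker 3 (new)  [load 275/550]
  175 → locker 3  [load 450/550]
  325 → locker 4 (new)  [load 325/550]
  325 → locker 5 (new)  [load 325/550]
  225 → locker 4  [load 550/550]
  125 → locker 5  [load 450/550]
  175 → locker 6 (new)  [load 175/550]
  350 → locker 6  [load 525/550]
  275 → locker 7 (new)  [load 275/550]
  350 → locker 8 (new)  [load 350/550]
  425 → locker 9 (new)  [load 425/550]
9 storage lockers opened.

9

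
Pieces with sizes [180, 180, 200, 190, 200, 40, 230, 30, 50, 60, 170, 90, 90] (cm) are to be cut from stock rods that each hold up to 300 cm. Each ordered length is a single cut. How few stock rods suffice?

Total = 230 + 200 + 200 + 190 + 180 + 180 + 170 + 90 + 90 + 60 + 50 + 40 + 30 = 1710 cm.
Lower bound: ⌈1710/300⌉ = 6 stock rods.
Also, 7 pieces each exceed 150 cm, and no two of those can share a stock rod, so at least 7 stock rods are needed.
A packing using 7 stock rods:
  stock rod 1: 230 + 60 = 290
  stock rod 2: 200 + 90 = 290
  stock rod 3: 200 + 90 = 290
  stock rod 4: 190 + 50 + 40 = 280
  stock rod 5: 180 + 30 = 210
  stock rod 6: 180 = 180
  stock rod 7: 170 = 170
This matches the lower bound, so 7 is optimal.

7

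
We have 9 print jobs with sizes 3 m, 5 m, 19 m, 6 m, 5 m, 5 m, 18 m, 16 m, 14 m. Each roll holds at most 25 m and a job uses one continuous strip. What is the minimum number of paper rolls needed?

Total = 19 + 18 + 16 + 14 + 6 + 5 + 5 + 5 + 3 = 91 m.
Lower bound: ⌈91/25⌉ = 4 paper rolls.
A packing using 4 paper rolls:
  roll 1: 19 + 6 = 25
  roll 2: 18 + 5 = 23
  roll 3: 16 + 5 + 3 = 24
  roll 4: 14 + 5 = 19
This matches the lower bound, so 4 is optimal.

4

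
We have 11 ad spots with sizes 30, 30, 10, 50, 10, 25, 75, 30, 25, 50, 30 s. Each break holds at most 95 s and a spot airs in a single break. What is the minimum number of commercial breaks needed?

5

Total = 75 + 50 + 50 + 30 + 30 + 30 + 30 + 25 + 25 + 10 + 10 = 365 s.
Lower bound: ⌈365/95⌉ = 4 commercial breaks.
A packing using 5 commercial breaks:
  break 1: 75 + 10 + 10 = 95
  break 2: 50 + 30 = 80
  break 3: 50 + 30 = 80
  break 4: 30 + 30 + 25 = 85
  break 5: 25 = 25
No arrangement into 4 commercial breaks stays within capacity, so 5 is optimal.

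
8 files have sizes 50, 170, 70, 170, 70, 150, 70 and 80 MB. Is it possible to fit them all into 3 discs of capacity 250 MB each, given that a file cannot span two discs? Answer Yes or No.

No

Total = 830 MB; ⌈830/250⌉ = 4.
At least 4 discs are required, but only 3 are allowed.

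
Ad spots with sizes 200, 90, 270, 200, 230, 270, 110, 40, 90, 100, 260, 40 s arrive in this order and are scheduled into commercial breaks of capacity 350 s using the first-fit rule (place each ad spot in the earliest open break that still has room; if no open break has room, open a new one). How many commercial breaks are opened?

7

  200 → break 1 (new)  [load 200/350]
  90 → break 1  [load 290/350]
  270 → break 2 (new)  [load 270/350]
  200 → break 3 (new)  [load 200/350]
  230 → break 4 (new)  [load 230/350]
  270 → break 5 (new)  [load 270/350]
  110 → break 3  [load 310/350]
  40 → break 1  [load 330/350]
  90 → break 4  [load 320/350]
  100 → break 6 (new)  [load 100/350]
  260 → break 7 (new)  [load 260/350]
  40 → break 2  [load 310/350]
7 commercial breaks opened.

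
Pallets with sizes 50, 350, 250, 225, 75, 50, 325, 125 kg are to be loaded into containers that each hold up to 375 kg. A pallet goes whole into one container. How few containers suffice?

Total = 350 + 325 + 250 + 225 + 125 + 75 + 50 + 50 = 1450 kg.
Lower bound: ⌈1450/375⌉ = 4 containers.
A packing using 4 containers:
  container 1: 350 = 350
  container 2: 325 + 50 = 375
  container 3: 250 + 125 = 375
  container 4: 225 + 75 + 50 = 350
This matches the lower bound, so 4 is optimal.

4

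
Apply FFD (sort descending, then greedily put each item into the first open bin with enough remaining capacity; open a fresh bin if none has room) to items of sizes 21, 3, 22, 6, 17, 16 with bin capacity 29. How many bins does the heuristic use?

Sorted descending: 22, 21, 17, 16, 6, 3.
  22 → bin 1 (new)  [load 22/29]
  21 → bin 2 (new)  [load 21/29]
  17 → bin 3 (new)  [load 17/29]
  16 → bin 4 (new)  [load 16/29]
  6 → bin 1  [load 28/29]
  3 → bin 2  [load 24/29]
4 bins opened.

4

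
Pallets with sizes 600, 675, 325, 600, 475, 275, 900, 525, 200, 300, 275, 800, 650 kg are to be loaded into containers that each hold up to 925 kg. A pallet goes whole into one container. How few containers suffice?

8

Total = 900 + 800 + 675 + 650 + 600 + 600 + 525 + 475 + 325 + 300 + 275 + 275 + 200 = 6600 kg.
Lower bound: ⌈6600/925⌉ = 8 containers.
A packing using 8 containers:
  container 1: 900 = 900
  container 2: 800 = 800
  container 3: 675 + 200 = 875
  container 4: 650 + 275 = 925
  container 5: 600 + 325 = 925
  container 6: 600 + 300 = 900
  container 7: 525 + 275 = 800
  container 8: 475 = 475
This matches the lower bound, so 8 is optimal.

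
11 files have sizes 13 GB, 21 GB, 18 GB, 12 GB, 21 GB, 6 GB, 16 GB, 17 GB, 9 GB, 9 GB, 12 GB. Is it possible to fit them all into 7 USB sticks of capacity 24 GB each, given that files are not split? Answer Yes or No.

No

Total = 154 GB; ⌈154/24⌉ = 7.
The bound of 7 does not rule out 7, but exhaustive search shows no assignment into 7 USB sticks of capacity 24 GB exists — the minimum is 8.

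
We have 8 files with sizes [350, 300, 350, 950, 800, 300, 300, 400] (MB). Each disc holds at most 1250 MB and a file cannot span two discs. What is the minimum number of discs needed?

4

Total = 950 + 800 + 400 + 350 + 350 + 300 + 300 + 300 = 3750 MB.
Lower bound: ⌈3750/1250⌉ = 3 discs.
A packing using 4 discs:
  disc 1: 950 + 300 = 1250
  disc 2: 800 + 400 = 1200
  disc 3: 350 + 350 + 300 = 1000
  disc 4: 300 = 300
No arrangement into 3 discs stays within capacity, so 4 is optimal.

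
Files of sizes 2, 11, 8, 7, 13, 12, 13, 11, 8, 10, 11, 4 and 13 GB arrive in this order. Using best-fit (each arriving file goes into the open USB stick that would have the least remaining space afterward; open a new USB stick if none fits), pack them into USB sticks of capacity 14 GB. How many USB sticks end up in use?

11

  2 → USB stick 1 (new)  [load 2/14]
  11 → USB stick 1  [load 13/14]
  8 → USB stick 2 (new)  [load 8/14]
  7 → USB stick 3 (new)  [load 7/14]
  13 → USB stick 4 (new)  [load 13/14]
  12 → USB stick 5 (new)  [load 12/14]
  13 → USB stick 6 (new)  [load 13/14]
  11 → USB stick 7 (new)  [load 11/14]
  8 → USB stick 8 (new)  [load 8/14]
  10 → USB stick 9 (new)  [load 10/14]
  11 → USB stick 10 (new)  [load 11/14]
  4 → USB stick 9  [load 14/14]
  13 → USB stick 11 (new)  [load 13/14]
11 USB sticks opened.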